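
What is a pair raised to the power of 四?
Convert a pair (colloquial) → 2 (decimal)
Convert 四 (Chinese numeral) → 4 (decimal)
Compute 2 ^ 4 = 16
16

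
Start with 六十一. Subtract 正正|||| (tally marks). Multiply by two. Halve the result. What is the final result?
Convert 六十一 (Chinese numeral) → 6×10 + 1 = 61 (decimal)
Start: 61
Convert 正正|||| (tally marks) → 5 + 5 + 4 = 14 (decimal)
61 - 14 = 47
Convert two (English words) → 2 (decimal)
47 × 2 = 94
94 ÷ 2 = 47
47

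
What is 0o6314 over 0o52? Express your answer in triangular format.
Convert 0o6314 (octal) → 6×512 + 3×64 + 1×8 + 4 = 3276 (decimal)
Convert 0o52 (octal) → 5×8 + 2 = 42 (decimal)
Compute 3276 ÷ 42 = 78
Convert 78 (decimal) → 78 = 12×13/2 → the 12th triangular number (triangular index)
the 12th triangular number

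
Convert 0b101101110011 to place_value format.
Convert 0b101101110011 (binary) → 2048 + 512 + 256 + 64 + 32 + 16 + 2 + 1 = 2931 (decimal)
Convert 2931 (decimal) → 2931 = 2×1000 + 9×100 + 3×10 + 1 → 2 thousands, 9 hundreds, 3 tens, 1 one (place-value notation)
2 thousands, 9 hundreds, 3 tens, 1 one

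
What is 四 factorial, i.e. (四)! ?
Convert 四 (Chinese numeral) → 4 (decimal)
Compute 4! = 24
24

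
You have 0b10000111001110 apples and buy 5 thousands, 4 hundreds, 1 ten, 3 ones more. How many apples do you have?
Convert 0b10000111001110 (binary) → 8192 + 256 + 128 + 64 + 8 + 4 + 2 = 8654 (decimal)
Convert 5 thousands, 4 hundreds, 1 ten, 3 ones (place-value notation) → 5×1000 + 4×100 + 1×10 + 3 = 5413 (decimal)
Compute 8654 + 5413 = 14067
14067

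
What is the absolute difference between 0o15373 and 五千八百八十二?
Convert 0o15373 (octal) → 1×4096 + 5×512 + 3×64 + 7×8 + 3 = 6907 (decimal)
Convert 五千八百八十二 (Chinese numeral) → 5×1000 + 8×100 + 8×10 + 2 = 5882 (decimal)
Compute |6907 - 5882| = 1025
1025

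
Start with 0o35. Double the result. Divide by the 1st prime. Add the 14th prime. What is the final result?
Convert 0o35 (octal) → 3×8 + 5 = 29 (decimal)
Start: 29
29 × 2 = 58
Convert the 1st prime (prime index) → 2 (decimal)
58 ÷ 2 = 29
Convert the 14th prime (prime index) → 43 (decimal)
29 + 43 = 72
72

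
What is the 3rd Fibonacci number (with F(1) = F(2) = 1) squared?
The 3rd Fibonacci number (with F(1) = F(2) = 1): 1, 1, 2 → 2
Compute 2² = 2 × 2 = 4
4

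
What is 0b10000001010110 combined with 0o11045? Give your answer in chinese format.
Convert 0b10000001010110 (binary) → 8192 + 64 + 16 + 4 + 2 = 8278 (decimal)
Convert 0o11045 (octal) → 1×4096 + 1×512 + 4×8 + 5 = 4645 (decimal)
Compute 8278 + 4645 = 12923
Convert 12923 (decimal) → 12923 = 1×10000 + 2×1000 + 9×100 + 2×10 + 3 → 一万二千九百二十三 (Chinese numeral)
一万二千九百二十三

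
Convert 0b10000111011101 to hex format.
Convert 0b10000111011101 (binary) → 8192 + 256 + 128 + 64 + 16 + 8 + 4 + 1 = 8669 (decimal)
Convert 8669 (decimal) → 8669 = 2×4096 + 1×256 + 13×16 + 13 → 0x21DD (hexadecimal)
0x21DD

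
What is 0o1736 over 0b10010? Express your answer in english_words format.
Convert 0o1736 (octal) → 1×512 + 7×64 + 3×8 + 6 = 990 (decimal)
Convert 0b10010 (binary) → 16 + 2 = 18 (decimal)
Compute 990 ÷ 18 = 55
Convert 55 (decimal) → fifty-five (English words)
fifty-five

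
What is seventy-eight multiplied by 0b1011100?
Convert seventy-eight (English words) → 78 (decimal)
Convert 0b1011100 (binary) → 64 + 16 + 8 + 4 = 92 (decimal)
Compute 78 × 92 = 7176
7176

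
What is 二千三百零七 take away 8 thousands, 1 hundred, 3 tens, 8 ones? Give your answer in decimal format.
Convert 二千三百零七 (Chinese numeral) → 2×1000 + 3×100 + 7 = 2307 (decimal)
Convert 8 thousands, 1 hundred, 3 tens, 8 ones (place-value notation) → 8×1000 + 1×100 + 3×10 + 8 = 8138 (decimal)
Compute 2307 - 8138 = -5831
-5831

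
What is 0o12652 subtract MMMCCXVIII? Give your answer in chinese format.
Convert 0o12652 (octal) → 1×4096 + 2×512 + 6×64 + 5×8 + 2 = 5546 (decimal)
Convert MMMCCXVIII (Roman numeral) → 1000 + 1000 + 1000 + 100 + 100 + 10 + 5 + 1 + 1 + 1 = 3218 (decimal)
Compute 5546 - 3218 = 2328
Convert 2328 (decimal) → 2328 = 2×1000 + 3×100 + 2×10 + 8 → 二千三百二十八 (Chinese numeral)
二千三百二十八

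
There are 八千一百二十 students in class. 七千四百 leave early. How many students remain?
Convert 八千一百二十 (Chinese numeral) → 8×1000 + 1×100 + 2×10 = 8120 (decimal)
Convert 七千四百 (Chinese numeral) → 7×1000 + 4×100 = 7400 (decimal)
Compute 8120 - 7400 = 720
720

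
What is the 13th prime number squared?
The 13th prime number = 41
Compute 41² = 41 × 41 = 1681
1681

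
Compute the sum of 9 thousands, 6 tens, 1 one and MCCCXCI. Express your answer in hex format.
Convert 9 thousands, 6 tens, 1 one (place-value notation) → 9×1000 + 6×10 + 1 = 9061 (decimal)
Convert MCCCXCI (Roman numeral) → 1000 + 100 + 100 + 100 + 90 + 1 = 1391 (decimal)
Compute 9061 + 1391 = 10452
Convert 10452 (decimal) → 10452 = 2×4096 + 8×256 + 13×16 + 4 → 0x28D4 (hexadecimal)
0x28D4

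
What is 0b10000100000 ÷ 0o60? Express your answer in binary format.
Convert 0b10000100000 (binary) → 1024 + 32 = 1056 (decimal)
Convert 0o60 (octal) → 6×8 = 48 (decimal)
Compute 1056 ÷ 48 = 22
Convert 22 (decimal) → 22 = 16 + 4 + 2 → 0b10110 (binary)
0b10110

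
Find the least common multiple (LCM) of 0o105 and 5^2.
Convert 0o105 (octal) → 1×64 + 5 = 69 (decimal)
Convert 5^2 (power) → 25 (decimal)
Compute lcm(69, 25) = 1725
1725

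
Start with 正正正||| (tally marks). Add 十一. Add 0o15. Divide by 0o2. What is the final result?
Convert 正正正||| (tally marks) → 5 + 5 + 5 + 3 = 18 (decimal)
Start: 18
Convert 十一 (Chinese numeral) → 1×10 + 1 = 11 (decimal)
18 + 11 = 29
Convert 0o15 (octal) → 1×8 + 5 = 13 (decimal)
29 + 13 = 42
Convert 0o2 (octal) → 2 (decimal)
42 ÷ 2 = 21
21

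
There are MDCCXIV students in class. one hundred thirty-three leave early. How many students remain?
Convert MDCCXIV (Roman numeral) → 1000 + 500 + 100 + 100 + 10 + 4 = 1714 (decimal)
Convert one hundred thirty-three (English words) → 1×100 + 33 = 133 (decimal)
Compute 1714 - 133 = 1581
1581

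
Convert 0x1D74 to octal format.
Convert 0x1D74 (hexadecimal) → 1×4096 + 13×256 + 7×16 + 4 = 7540 (decimal)
Convert 7540 (decimal) → 7540 = 1×4096 + 6×512 + 5×64 + 6×8 + 4 → 0o16564 (octal)
0o16564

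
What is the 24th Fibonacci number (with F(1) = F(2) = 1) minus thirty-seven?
The 24th Fibonacci number (with F(1) = F(2) = 1) = 46368
Convert thirty-seven (English words) → 37 (decimal)
Compute 46368 - 37 = 46331
46331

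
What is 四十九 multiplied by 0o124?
Convert 四十九 (Chinese numeral) → 4×10 + 9 = 49 (decimal)
Convert 0o124 (octal) → 1×64 + 2×8 + 4 = 84 (decimal)
Compute 49 × 84 = 4116
4116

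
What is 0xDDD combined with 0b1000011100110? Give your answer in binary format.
Convert 0xDDD (hexadecimal) → 13×256 + 13×16 + 13 = 3549 (decimal)
Convert 0b1000011100110 (binary) → 4096 + 128 + 64 + 32 + 4 + 2 = 4326 (decimal)
Compute 3549 + 4326 = 7875
Convert 7875 (decimal) → 7875 = 4096 + 2048 + 1024 + 512 + 128 + 64 + 2 + 1 → 0b1111011000011 (binary)
0b1111011000011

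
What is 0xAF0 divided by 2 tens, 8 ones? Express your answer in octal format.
Convert 0xAF0 (hexadecimal) → 10×256 + 15×16 = 2800 (decimal)
Convert 2 tens, 8 ones (place-value notation) → 2×10 + 8 = 28 (decimal)
Compute 2800 ÷ 28 = 100
Convert 100 (decimal) → 100 = 1×64 + 4×8 + 4 → 0o144 (octal)
0o144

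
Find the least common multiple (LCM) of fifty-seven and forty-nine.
Convert fifty-seven (English words) → 57 (decimal)
Convert forty-nine (English words) → 49 (decimal)
Compute lcm(57, 49) = 2793
2793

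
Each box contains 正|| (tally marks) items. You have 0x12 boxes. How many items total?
Convert 正|| (tally marks) → 5 + 2 = 7 (decimal)
Convert 0x12 (hexadecimal) → 1×16 + 2 = 18 (decimal)
Compute 7 × 18 = 126
126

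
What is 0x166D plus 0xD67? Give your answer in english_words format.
Convert 0x166D (hexadecimal) → 1×4096 + 6×256 + 6×16 + 13 = 5741 (decimal)
Convert 0xD67 (hexadecimal) → 13×256 + 6×16 + 7 = 3431 (decimal)
Compute 5741 + 3431 = 9172
Convert 9172 (decimal) → 9172 = 9×1000 + 1×100 + 72 → nine thousand one hundred seventy-two (English words)
nine thousand one hundred seventy-two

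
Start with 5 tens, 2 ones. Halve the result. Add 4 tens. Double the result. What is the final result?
Convert 5 tens, 2 ones (place-value notation) → 5×10 + 2 = 52 (decimal)
Start: 52
52 ÷ 2 = 26
Convert 4 tens (place-value notation) → 4×10 = 40 (decimal)
26 + 40 = 66
66 × 2 = 132
132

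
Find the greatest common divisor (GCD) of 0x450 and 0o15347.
Convert 0x450 (hexadecimal) → 4×256 + 5×16 = 1104 (decimal)
Convert 0o15347 (octal) → 1×4096 + 5×512 + 3×64 + 4×8 + 7 = 6887 (decimal)
Compute gcd(1104, 6887) = 1
1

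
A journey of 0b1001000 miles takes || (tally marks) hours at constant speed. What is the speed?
Convert 0b1001000 (binary) → 64 + 8 = 72 (decimal)
Convert || (tally marks) → 2 (decimal)
Compute 72 ÷ 2 = 36
36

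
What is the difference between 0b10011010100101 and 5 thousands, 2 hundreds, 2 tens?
Convert 0b10011010100101 (binary) → 8192 + 1024 + 512 + 128 + 32 + 4 + 1 = 9893 (decimal)
Convert 5 thousands, 2 hundreds, 2 tens (place-value notation) → 5×1000 + 2×100 + 2×10 = 5220 (decimal)
Difference: |9893 - 5220| = 4673
4673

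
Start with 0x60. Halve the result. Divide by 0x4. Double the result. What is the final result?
Convert 0x60 (hexadecimal) → 6×16 = 96 (decimal)
Start: 96
96 ÷ 2 = 48
Convert 0x4 (hexadecimal) → 4 (decimal)
48 ÷ 4 = 12
12 × 2 = 24
24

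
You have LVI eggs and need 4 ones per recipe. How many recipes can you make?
Convert LVI (Roman numeral) → 50 + 5 + 1 = 56 (decimal)
Convert 4 ones (place-value notation) → 4 (decimal)
Compute 56 ÷ 4 = 14
14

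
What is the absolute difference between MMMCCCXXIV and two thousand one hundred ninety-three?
Convert MMMCCCXXIV (Roman numeral) → 1000 + 1000 + 1000 + 100 + 100 + 100 + 10 + 10 + 4 = 3324 (decimal)
Convert two thousand one hundred ninety-three (English words) → 2×1000 + 1×100 + 93 = 2193 (decimal)
Compute |3324 - 2193| = 1131
1131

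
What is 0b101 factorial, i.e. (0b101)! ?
Convert 0b101 (binary) → 4 + 1 = 5 (decimal)
Compute 5! = 120
120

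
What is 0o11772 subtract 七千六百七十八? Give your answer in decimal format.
Convert 0o11772 (octal) → 1×4096 + 1×512 + 7×64 + 7×8 + 2 = 5114 (decimal)
Convert 七千六百七十八 (Chinese numeral) → 7×1000 + 6×100 + 7×10 + 8 = 7678 (decimal)
Compute 5114 - 7678 = -2564
-2564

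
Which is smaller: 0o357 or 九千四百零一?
Convert 0o357 (octal) → 3×64 + 5×8 + 7 = 239 (decimal)
Convert 九千四百零一 (Chinese numeral) → 9×1000 + 4×100 + 1 = 9401 (decimal)
Compare 239 vs 9401: smaller = 239
239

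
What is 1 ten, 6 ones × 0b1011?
Convert 1 ten, 6 ones (place-value notation) → 1×10 + 6 = 16 (decimal)
Convert 0b1011 (binary) → 8 + 2 + 1 = 11 (decimal)
Compute 16 × 11 = 176
176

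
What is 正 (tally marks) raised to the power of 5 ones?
Convert 正 (tally marks) → 5 (decimal)
Convert 5 ones (place-value notation) → 5 (decimal)
Compute 5 ^ 5 = 3125
3125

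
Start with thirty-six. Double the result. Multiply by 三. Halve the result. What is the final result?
Convert thirty-six (English words) → 36 (decimal)
Start: 36
36 × 2 = 72
Convert 三 (Chinese numeral) → 3 (decimal)
72 × 3 = 216
216 ÷ 2 = 108
108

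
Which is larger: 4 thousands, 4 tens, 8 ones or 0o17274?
Convert 4 thousands, 4 tens, 8 ones (place-value notation) → 4×1000 + 4×10 + 8 = 4048 (decimal)
Convert 0o17274 (octal) → 1×4096 + 7×512 + 2×64 + 7×8 + 4 = 7868 (decimal)
Compare 4048 vs 7868: larger = 7868
7868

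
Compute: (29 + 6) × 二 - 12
Convert 二 (Chinese numeral) → 2 (decimal)
Expression in decimal: (29 + 6) × 2 - 12
Parentheses first: 29 + 6 = 35
Multiply: 35 × 2 = 70
Subtract: 70 - 12 = 58
58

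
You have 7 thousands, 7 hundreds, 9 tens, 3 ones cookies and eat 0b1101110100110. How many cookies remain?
Convert 7 thousands, 7 hundreds, 9 tens, 3 ones (place-value notation) → 7×1000 + 7×100 + 9×10 + 3 = 7793 (decimal)
Convert 0b1101110100110 (binary) → 4096 + 2048 + 512 + 256 + 128 + 32 + 4 + 2 = 7078 (decimal)
Compute 7793 - 7078 = 715
715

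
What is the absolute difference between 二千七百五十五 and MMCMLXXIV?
Convert 二千七百五十五 (Chinese numeral) → 2×1000 + 7×100 + 5×10 + 5 = 2755 (decimal)
Convert MMCMLXXIV (Roman numeral) → 1000 + 1000 + 900 + 50 + 10 + 10 + 4 = 2974 (decimal)
Compute |2755 - 2974| = 219
219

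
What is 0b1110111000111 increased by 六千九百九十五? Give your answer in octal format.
Convert 0b1110111000111 (binary) → 4096 + 2048 + 1024 + 256 + 128 + 64 + 4 + 2 + 1 = 7623 (decimal)
Convert 六千九百九十五 (Chinese numeral) → 6×1000 + 9×100 + 9×10 + 5 = 6995 (decimal)
Compute 7623 + 6995 = 14618
Convert 14618 (decimal) → 14618 = 3×4096 + 4×512 + 4×64 + 3×8 + 2 → 0o34432 (octal)
0o34432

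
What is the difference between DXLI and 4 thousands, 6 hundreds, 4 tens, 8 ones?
Convert DXLI (Roman numeral) → 500 + 40 + 1 = 541 (decimal)
Convert 4 thousands, 6 hundreds, 4 tens, 8 ones (place-value notation) → 4×1000 + 6×100 + 4×10 + 8 = 4648 (decimal)
Difference: |541 - 4648| = 4107
4107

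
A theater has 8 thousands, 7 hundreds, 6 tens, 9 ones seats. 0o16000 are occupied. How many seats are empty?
Convert 8 thousands, 7 hundreds, 6 tens, 9 ones (place-value notation) → 8×1000 + 7×100 + 6×10 + 9 = 8769 (decimal)
Convert 0o16000 (octal) → 1×4096 + 6×512 = 7168 (decimal)
Compute 8769 - 7168 = 1601
1601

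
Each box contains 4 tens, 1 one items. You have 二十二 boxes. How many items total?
Convert 4 tens, 1 one (place-value notation) → 4×10 + 1 = 41 (decimal)
Convert 二十二 (Chinese numeral) → 2×10 + 2 = 22 (decimal)
Compute 41 × 22 = 902
902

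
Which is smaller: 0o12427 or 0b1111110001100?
Convert 0o12427 (octal) → 1×4096 + 2×512 + 4×64 + 2×8 + 7 = 5399 (decimal)
Convert 0b1111110001100 (binary) → 4096 + 2048 + 1024 + 512 + 256 + 128 + 8 + 4 = 8076 (decimal)
Compare 5399 vs 8076: smaller = 5399
5399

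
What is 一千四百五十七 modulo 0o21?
Convert 一千四百五十七 (Chinese numeral) → 1×1000 + 4×100 + 5×10 + 7 = 1457 (decimal)
Convert 0o21 (octal) → 2×8 + 1 = 17 (decimal)
Compute 1457 mod 17 = 12
12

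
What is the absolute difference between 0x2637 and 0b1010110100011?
Convert 0x2637 (hexadecimal) → 2×4096 + 6×256 + 3×16 + 7 = 9783 (decimal)
Convert 0b1010110100011 (binary) → 4096 + 1024 + 256 + 128 + 32 + 2 + 1 = 5539 (decimal)
Compute |9783 - 5539| = 4244
4244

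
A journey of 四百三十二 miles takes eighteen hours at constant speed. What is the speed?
Convert 四百三十二 (Chinese numeral) → 4×100 + 3×10 + 2 = 432 (decimal)
Convert eighteen (English words) → 18 (decimal)
Compute 432 ÷ 18 = 24
24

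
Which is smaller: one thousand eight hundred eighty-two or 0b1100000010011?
Convert one thousand eight hundred eighty-two (English words) → 1×1000 + 8×100 + 82 = 1882 (decimal)
Convert 0b1100000010011 (binary) → 4096 + 2048 + 16 + 2 + 1 = 6163 (decimal)
Compare 1882 vs 6163: smaller = 1882
1882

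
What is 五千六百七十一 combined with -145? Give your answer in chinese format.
Convert 五千六百七十一 (Chinese numeral) → 5×1000 + 6×100 + 7×10 + 1 = 5671 (decimal)
Compute 5671 + -145 = 5526
Convert 5526 (decimal) → 5526 = 5×1000 + 5×100 + 2×10 + 6 → 五千五百二十六 (Chinese numeral)
五千五百二十六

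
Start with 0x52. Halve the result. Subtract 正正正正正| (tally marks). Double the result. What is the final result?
Convert 0x52 (hexadecimal) → 5×16 + 2 = 82 (decimal)
Start: 82
82 ÷ 2 = 41
Convert 正正正正正| (tally marks) → 5 + 5 + 5 + 5 + 5 + 1 = 26 (decimal)
41 - 26 = 15
15 × 2 = 30
30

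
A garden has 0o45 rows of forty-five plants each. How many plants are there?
Convert forty-five (English words) → 45 (decimal)
Convert 0o45 (octal) → 4×8 + 5 = 37 (decimal)
Compute 45 × 37 = 1665
1665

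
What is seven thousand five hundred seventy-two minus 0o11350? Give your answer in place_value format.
Convert seven thousand five hundred seventy-two (English words) → 7×1000 + 5×100 + 72 = 7572 (decimal)
Convert 0o11350 (octal) → 1×4096 + 1×512 + 3×64 + 5×8 = 4840 (decimal)
Compute 7572 - 4840 = 2732
Convert 2732 (decimal) → 2732 = 2×1000 + 7×100 + 3×10 + 2 → 2 thousands, 7 hundreds, 3 tens, 2 ones (place-value notation)
2 thousands, 7 hundreds, 3 tens, 2 ones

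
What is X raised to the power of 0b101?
Convert X (Roman numeral) → 10 (decimal)
Convert 0b101 (binary) → 4 + 1 = 5 (decimal)
Compute 10 ^ 5 = 100000
100000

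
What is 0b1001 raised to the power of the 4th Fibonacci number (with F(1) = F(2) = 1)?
Convert 0b1001 (binary) → 8 + 1 = 9 (decimal)
Convert the 4th Fibonacci number (with F(1) = F(2) = 1) (Fibonacci index) → 1, 1, 2, 3 → 3 (decimal)
Compute 9 ^ 3 = 729
729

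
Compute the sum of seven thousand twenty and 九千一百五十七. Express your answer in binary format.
Convert seven thousand twenty (English words) → 7×1000 + 20 = 7020 (decimal)
Convert 九千一百五十七 (Chinese numeral) → 9×1000 + 1×100 + 5×10 + 7 = 9157 (decimal)
Compute 7020 + 9157 = 16177
Convert 16177 (decimal) → 16177 = 8192 + 4096 + 2048 + 1024 + 512 + 256 + 32 + 16 + 1 → 0b11111100110001 (binary)
0b11111100110001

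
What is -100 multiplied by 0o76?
Convert 0o76 (octal) → 7×8 + 6 = 62 (decimal)
Compute -100 × 62 = -6200
-6200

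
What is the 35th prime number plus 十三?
The 35th prime number = 149
Convert 十三 (Chinese numeral) → 1×10 + 3 = 13 (decimal)
Compute 149 + 13 = 162
162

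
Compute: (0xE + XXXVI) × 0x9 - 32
Convert 0xE (hexadecimal) → 14 (decimal)
Convert XXXVI (Roman numeral) → 10 + 10 + 10 + 5 + 1 = 36 (decimal)
Convert 0x9 (hexadecimal) → 9 (decimal)
Expression in decimal: (14 + 36) × 9 - 32
Parentheses first: 14 + 36 = 50
Multiply: 50 × 9 = 450
Subtract: 450 - 32 = 418
418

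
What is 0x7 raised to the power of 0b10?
Convert 0x7 (hexadecimal) → 7 (decimal)
Convert 0b10 (binary) → 2 (decimal)
Compute 7 ^ 2 = 49
49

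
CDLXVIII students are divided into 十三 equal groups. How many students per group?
Convert CDLXVIII (Roman numeral) → 400 + 50 + 10 + 5 + 1 + 1 + 1 = 468 (decimal)
Convert 十三 (Chinese numeral) → 1×10 + 3 = 13 (decimal)
Compute 468 ÷ 13 = 36
36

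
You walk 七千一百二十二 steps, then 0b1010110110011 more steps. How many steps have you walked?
Convert 七千一百二十二 (Chinese numeral) → 7×1000 + 1×100 + 2×10 + 2 = 7122 (decimal)
Convert 0b1010110110011 (binary) → 4096 + 1024 + 256 + 128 + 32 + 16 + 2 + 1 = 5555 (decimal)
Compute 7122 + 5555 = 12677
12677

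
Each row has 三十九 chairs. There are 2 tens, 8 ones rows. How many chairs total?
Convert 三十九 (Chinese numeral) → 3×10 + 9 = 39 (decimal)
Convert 2 tens, 8 ones (place-value notation) → 2×10 + 8 = 28 (decimal)
Compute 39 × 28 = 1092
1092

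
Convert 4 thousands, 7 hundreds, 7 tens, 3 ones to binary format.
Convert 4 thousands, 7 hundreds, 7 tens, 3 ones (place-value notation) → 4×1000 + 7×100 + 7×10 + 3 = 4773 (decimal)
Convert 4773 (decimal) → 4773 = 4096 + 512 + 128 + 32 + 4 + 1 → 0b1001010100101 (binary)
0b1001010100101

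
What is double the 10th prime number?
The 10th prime number = 29
Compute 29 × 2 = 58
58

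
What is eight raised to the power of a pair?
Convert eight (English words) → 8 (decimal)
Convert a pair (colloquial) → 2 (decimal)
Compute 8 ^ 2 = 64
64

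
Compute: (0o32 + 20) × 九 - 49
Convert 0o32 (octal) → 3×8 + 2 = 26 (decimal)
Convert 九 (Chinese numeral) → 9 (decimal)
Expression in decimal: (26 + 20) × 9 - 49
Parentheses first: 26 + 20 = 46
Multiply: 46 × 9 = 414
Subtract: 414 - 49 = 365
365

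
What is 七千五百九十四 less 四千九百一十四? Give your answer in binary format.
Convert 七千五百九十四 (Chinese numeral) → 7×1000 + 5×100 + 9×10 + 4 = 7594 (decimal)
Convert 四千九百一十四 (Chinese numeral) → 4×1000 + 9×100 + 1×10 + 4 = 4914 (decimal)
Compute 7594 - 4914 = 2680
Convert 2680 (decimal) → 2680 = 2048 + 512 + 64 + 32 + 16 + 8 → 0b101001111000 (binary)
0b101001111000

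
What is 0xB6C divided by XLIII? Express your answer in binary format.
Convert 0xB6C (hexadecimal) → 11×256 + 6×16 + 12 = 2924 (decimal)
Convert XLIII (Roman numeral) → 40 + 1 + 1 + 1 = 43 (decimal)
Compute 2924 ÷ 43 = 68
Convert 68 (decimal) → 68 = 64 + 4 → 0b1000100 (binary)
0b1000100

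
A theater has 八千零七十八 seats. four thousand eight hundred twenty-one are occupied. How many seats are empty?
Convert 八千零七十八 (Chinese numeral) → 8×1000 + 7×10 + 8 = 8078 (decimal)
Convert four thousand eight hundred twenty-one (English words) → 4×1000 + 8×100 + 21 = 4821 (decimal)
Compute 8078 - 4821 = 3257
3257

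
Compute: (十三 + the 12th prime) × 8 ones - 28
Convert 十三 (Chinese numeral) → 1×10 + 3 = 13 (decimal)
Convert the 12th prime (prime index) → 37 (decimal)
Convert 8 ones (place-value notation) → 8 (decimal)
Expression in decimal: (13 + 37) × 8 - 28
Parentheses first: 13 + 37 = 50
Multiply: 50 × 8 = 400
Subtract: 400 - 28 = 372
372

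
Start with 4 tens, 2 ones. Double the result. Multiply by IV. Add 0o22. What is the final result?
Convert 4 tens, 2 ones (place-value notation) → 4×10 + 2 = 42 (decimal)
Start: 42
42 × 2 = 84
Convert IV (Roman numeral) → 4 (decimal)
84 × 4 = 336
Convert 0o22 (octal) → 2×8 + 2 = 18 (decimal)
336 + 18 = 354
354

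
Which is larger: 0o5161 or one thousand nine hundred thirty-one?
Convert 0o5161 (octal) → 5×512 + 1×64 + 6×8 + 1 = 2673 (decimal)
Convert one thousand nine hundred thirty-one (English words) → 1×1000 + 9×100 + 31 = 1931 (decimal)
Compare 2673 vs 1931: larger = 2673
2673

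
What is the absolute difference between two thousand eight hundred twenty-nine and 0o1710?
Convert two thousand eight hundred twenty-nine (English words) → 2×1000 + 8×100 + 29 = 2829 (decimal)
Convert 0o1710 (octal) → 1×512 + 7×64 + 1×8 = 968 (decimal)
Compute |2829 - 968| = 1861
1861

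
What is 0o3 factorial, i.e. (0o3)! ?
Convert 0o3 (octal) → 3 (decimal)
Compute 3! = 6
6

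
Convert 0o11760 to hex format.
Convert 0o11760 (octal) → 1×4096 + 1×512 + 7×64 + 6×8 = 5104 (decimal)
Convert 5104 (decimal) → 5104 = 1×4096 + 3×256 + 15×16 → 0x13F0 (hexadecimal)
0x13F0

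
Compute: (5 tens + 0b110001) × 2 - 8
Convert 5 tens (place-value notation) → 5×10 = 50 (decimal)
Convert 0b110001 (binary) → 32 + 16 + 1 = 49 (decimal)
Expression in decimal: (50 + 49) × 2 - 8
Parentheses first: 50 + 49 = 99
Multiply: 99 × 2 = 198
Subtract: 198 - 8 = 190
190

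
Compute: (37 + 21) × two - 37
Convert two (English words) → 2 (decimal)
Expression in decimal: (37 + 21) × 2 - 37
Parentheses first: 37 + 21 = 58
Multiply: 58 × 2 = 116
Subtract: 116 - 37 = 79
79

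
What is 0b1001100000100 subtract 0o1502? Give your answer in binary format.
Convert 0b1001100000100 (binary) → 4096 + 512 + 256 + 4 = 4868 (decimal)
Convert 0o1502 (octal) → 1×512 + 5×64 + 2 = 834 (decimal)
Compute 4868 - 834 = 4034
Convert 4034 (decimal) → 4034 = 2048 + 1024 + 512 + 256 + 128 + 64 + 2 → 0b111111000010 (binary)
0b111111000010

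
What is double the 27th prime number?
The 27th prime number = 103
Compute 103 × 2 = 206
206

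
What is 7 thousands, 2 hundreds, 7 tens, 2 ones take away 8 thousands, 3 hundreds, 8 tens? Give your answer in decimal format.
Convert 7 thousands, 2 hundreds, 7 tens, 2 ones (place-value notation) → 7×1000 + 2×100 + 7×10 + 2 = 7272 (decimal)
Convert 8 thousands, 3 hundreds, 8 tens (place-value notation) → 8×1000 + 3×100 + 8×10 = 8380 (decimal)
Compute 7272 - 8380 = -1108
-1108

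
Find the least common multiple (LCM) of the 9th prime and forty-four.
Convert the 9th prime (prime index) → 23 (decimal)
Convert forty-four (English words) → 44 (decimal)
Compute lcm(23, 44) = 1012
1012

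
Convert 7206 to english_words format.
Convert 7206 (decimal) → 7206 = 7×1000 + 2×100 + 6 → seven thousand two hundred six (English words)
seven thousand two hundred six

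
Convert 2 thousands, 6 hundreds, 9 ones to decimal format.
Convert 2 thousands, 6 hundreds, 9 ones (place-value notation) → 2×1000 + 6×100 + 9 = 2609 (decimal)
2609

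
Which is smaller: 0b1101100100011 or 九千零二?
Convert 0b1101100100011 (binary) → 4096 + 2048 + 512 + 256 + 32 + 2 + 1 = 6947 (decimal)
Convert 九千零二 (Chinese numeral) → 9×1000 + 2 = 9002 (decimal)
Compare 6947 vs 9002: smaller = 6947
6947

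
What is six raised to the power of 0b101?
Convert six (English words) → 6 (decimal)
Convert 0b101 (binary) → 4 + 1 = 5 (decimal)
Compute 6 ^ 5 = 7776
7776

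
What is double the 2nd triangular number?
The 2nd triangular number = 2×3/2 = 3
Compute 3 × 2 = 6
6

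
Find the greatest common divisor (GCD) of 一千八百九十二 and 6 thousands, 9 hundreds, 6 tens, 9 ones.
Convert 一千八百九十二 (Chinese numeral) → 1×1000 + 8×100 + 9×10 + 2 = 1892 (decimal)
Convert 6 thousands, 9 hundreds, 6 tens, 9 ones (place-value notation) → 6×1000 + 9×100 + 6×10 + 9 = 6969 (decimal)
Compute gcd(1892, 6969) = 1
1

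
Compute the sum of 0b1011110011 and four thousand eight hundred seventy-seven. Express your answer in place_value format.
Convert 0b1011110011 (binary) → 512 + 128 + 64 + 32 + 16 + 2 + 1 = 755 (decimal)
Convert four thousand eight hundred seventy-seven (English words) → 4×1000 + 8×100 + 77 = 4877 (decimal)
Compute 755 + 4877 = 5632
Convert 5632 (decimal) → 5632 = 5×1000 + 6×100 + 3×10 + 2 → 5 thousands, 6 hundreds, 3 tens, 2 ones (place-value notation)
5 thousands, 6 hundreds, 3 tens, 2 ones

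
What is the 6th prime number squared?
The 6th prime number = 13
Compute 13² = 13 × 13 = 169
169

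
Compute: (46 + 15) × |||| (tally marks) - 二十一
Convert |||| (tally marks) → 4 (decimal)
Convert 二十一 (Chinese numeral) → 2×10 + 1 = 21 (decimal)
Expression in decimal: (46 + 15) × 4 - 21
Parentheses first: 46 + 15 = 61
Multiply: 61 × 4 = 244
Subtract: 244 - 21 = 223
223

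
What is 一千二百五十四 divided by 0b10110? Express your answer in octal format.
Convert 一千二百五十四 (Chinese numeral) → 1×1000 + 2×100 + 5×10 + 4 = 1254 (decimal)
Convert 0b10110 (binary) → 16 + 4 + 2 = 22 (decimal)
Compute 1254 ÷ 22 = 57
Convert 57 (decimal) → 57 = 7×8 + 1 → 0o71 (octal)
0o71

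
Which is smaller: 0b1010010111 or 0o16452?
Convert 0b1010010111 (binary) → 512 + 128 + 16 + 4 + 2 + 1 = 663 (decimal)
Convert 0o16452 (octal) → 1×4096 + 6×512 + 4×64 + 5×8 + 2 = 7466 (decimal)
Compare 663 vs 7466: smaller = 663
663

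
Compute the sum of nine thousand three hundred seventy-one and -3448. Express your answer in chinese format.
Convert nine thousand three hundred seventy-one (English words) → 9×1000 + 3×100 + 71 = 9371 (decimal)
Compute 9371 + -3448 = 5923
Convert 5923 (decimal) → 5923 = 5×1000 + 9×100 + 2×10 + 3 → 五千九百二十三 (Chinese numeral)
五千九百二十三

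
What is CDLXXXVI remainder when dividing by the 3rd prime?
Convert CDLXXXVI (Roman numeral) → 400 + 50 + 10 + 10 + 10 + 5 + 1 = 486 (decimal)
Convert the 3rd prime (prime index) → 5 (decimal)
Compute 486 mod 5 = 1
1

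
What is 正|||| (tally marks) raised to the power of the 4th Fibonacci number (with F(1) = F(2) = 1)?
Convert 正|||| (tally marks) → 5 + 4 = 9 (decimal)
Convert the 4th Fibonacci number (with F(1) = F(2) = 1) (Fibonacci index) → 1, 1, 2, 3 → 3 (decimal)
Compute 9 ^ 3 = 729
729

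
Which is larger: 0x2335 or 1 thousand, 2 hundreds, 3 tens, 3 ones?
Convert 0x2335 (hexadecimal) → 2×4096 + 3×256 + 3×16 + 5 = 9013 (decimal)
Convert 1 thousand, 2 hundreds, 3 tens, 3 ones (place-value notation) → 1×1000 + 2×100 + 3×10 + 3 = 1233 (decimal)
Compare 9013 vs 1233: larger = 9013
9013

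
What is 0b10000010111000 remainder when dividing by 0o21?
Convert 0b10000010111000 (binary) → 8192 + 128 + 32 + 16 + 8 = 8376 (decimal)
Convert 0o21 (octal) → 2×8 + 1 = 17 (decimal)
Compute 8376 mod 17 = 12
12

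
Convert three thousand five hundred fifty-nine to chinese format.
Convert three thousand five hundred fifty-nine (English words) → 3×1000 + 5×100 + 59 = 3559 (decimal)
Convert 3559 (decimal) → 3559 = 3×1000 + 5×100 + 5×10 + 9 → 三千五百五十九 (Chinese numeral)
三千五百五十九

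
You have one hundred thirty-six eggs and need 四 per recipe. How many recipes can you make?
Convert one hundred thirty-six (English words) → 1×100 + 36 = 136 (decimal)
Convert 四 (Chinese numeral) → 4 (decimal)
Compute 136 ÷ 4 = 34
34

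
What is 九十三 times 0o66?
Convert 九十三 (Chinese numeral) → 9×10 + 3 = 93 (decimal)
Convert 0o66 (octal) → 6×8 + 6 = 54 (decimal)
Compute 93 × 54 = 5022
5022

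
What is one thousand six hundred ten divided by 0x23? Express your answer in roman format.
Convert one thousand six hundred ten (English words) → 1×1000 + 6×100 + 10 = 1610 (decimal)
Convert 0x23 (hexadecimal) → 2×16 + 3 = 35 (decimal)
Compute 1610 ÷ 35 = 46
Convert 46 (decimal) → 46 = 40 + 5 + 1 → XLVI (Roman numeral)
XLVI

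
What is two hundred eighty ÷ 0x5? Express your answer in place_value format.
Convert two hundred eighty (English words) → 2×100 + 80 = 280 (decimal)
Convert 0x5 (hexadecimal) → 5 (decimal)
Compute 280 ÷ 5 = 56
Convert 56 (decimal) → 56 = 5×10 + 6 → 5 tens, 6 ones (place-value notation)
5 tens, 6 ones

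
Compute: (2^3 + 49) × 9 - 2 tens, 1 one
Convert 2^3 (power) → 8 (decimal)
Convert 2 tens, 1 one (place-value notation) → 2×10 + 1 = 21 (decimal)
Expression in decimal: (8 + 49) × 9 - 21
Parentheses first: 8 + 49 = 57
Multiply: 57 × 9 = 513
Subtract: 513 - 21 = 492
492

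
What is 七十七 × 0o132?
Convert 七十七 (Chinese numeral) → 7×10 + 7 = 77 (decimal)
Convert 0o132 (octal) → 1×64 + 3×8 + 2 = 90 (decimal)
Compute 77 × 90 = 6930
6930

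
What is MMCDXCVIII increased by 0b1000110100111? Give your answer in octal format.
Convert MMCDXCVIII (Roman numeral) → 1000 + 1000 + 400 + 90 + 5 + 1 + 1 + 1 = 2498 (decimal)
Convert 0b1000110100111 (binary) → 4096 + 256 + 128 + 32 + 4 + 2 + 1 = 4519 (decimal)
Compute 2498 + 4519 = 7017
Convert 7017 (decimal) → 7017 = 1×4096 + 5×512 + 5×64 + 5×8 + 1 → 0o15551 (octal)
0o15551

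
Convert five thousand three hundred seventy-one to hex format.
Convert five thousand three hundred seventy-one (English words) → 5×1000 + 3×100 + 71 = 5371 (decimal)
Convert 5371 (decimal) → 5371 = 1×4096 + 4×256 + 15×16 + 11 → 0x14FB (hexadecimal)
0x14FB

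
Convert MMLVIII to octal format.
Convert MMLVIII (Roman numeral) → 1000 + 1000 + 50 + 5 + 1 + 1 + 1 = 2058 (decimal)
Convert 2058 (decimal) → 2058 = 4×512 + 1×8 + 2 → 0o4012 (octal)
0o4012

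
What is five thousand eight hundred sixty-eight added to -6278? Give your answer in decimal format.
Convert five thousand eight hundred sixty-eight (English words) → 5×1000 + 8×100 + 68 = 5868 (decimal)
Compute 5868 + -6278 = -410
-410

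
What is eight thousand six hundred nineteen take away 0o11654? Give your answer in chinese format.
Convert eight thousand six hundred nineteen (English words) → 8×1000 + 6×100 + 19 = 8619 (decimal)
Convert 0o11654 (octal) → 1×4096 + 1×512 + 6×64 + 5×8 + 4 = 5036 (decimal)
Compute 8619 - 5036 = 3583
Convert 3583 (decimal) → 3583 = 3×1000 + 5×100 + 8×10 + 3 → 三千五百八十三 (Chinese numeral)
三千五百八十三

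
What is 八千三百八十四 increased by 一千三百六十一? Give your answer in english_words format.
Convert 八千三百八十四 (Chinese numeral) → 8×1000 + 3×100 + 8×10 + 4 = 8384 (decimal)
Convert 一千三百六十一 (Chinese numeral) → 1×1000 + 3×100 + 6×10 + 1 = 1361 (decimal)
Compute 8384 + 1361 = 9745
Convert 9745 (decimal) → 9745 = 9×1000 + 7×100 + 45 → nine thousand seven hundred forty-five (English words)
nine thousand seven hundred forty-five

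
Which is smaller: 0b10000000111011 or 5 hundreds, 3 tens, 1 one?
Convert 0b10000000111011 (binary) → 8192 + 32 + 16 + 8 + 2 + 1 = 8251 (decimal)
Convert 5 hundreds, 3 tens, 1 one (place-value notation) → 5×100 + 3×10 + 1 = 531 (decimal)
Compare 8251 vs 531: smaller = 531
531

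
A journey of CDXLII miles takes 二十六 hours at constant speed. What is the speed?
Convert CDXLII (Roman numeral) → 400 + 40 + 1 + 1 = 442 (decimal)
Convert 二十六 (Chinese numeral) → 2×10 + 6 = 26 (decimal)
Compute 442 ÷ 26 = 17
17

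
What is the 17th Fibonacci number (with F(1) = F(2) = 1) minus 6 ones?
The 17th Fibonacci number (with F(1) = F(2) = 1) = 1597
Convert 6 ones (place-value notation) → 6 (decimal)
Compute 1597 - 6 = 1591
1591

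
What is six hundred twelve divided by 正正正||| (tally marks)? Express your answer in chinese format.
Convert six hundred twelve (English words) → 6×100 + 12 = 612 (decimal)
Convert 正正正||| (tally marks) → 5 + 5 + 5 + 3 = 18 (decimal)
Compute 612 ÷ 18 = 34
Convert 34 (decimal) → 34 = 3×10 + 4 → 三十四 (Chinese numeral)
三十四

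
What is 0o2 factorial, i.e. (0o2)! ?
Convert 0o2 (octal) → 2 (decimal)
Compute 2! = 2
2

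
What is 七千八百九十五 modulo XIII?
Convert 七千八百九十五 (Chinese numeral) → 7×1000 + 8×100 + 9×10 + 5 = 7895 (decimal)
Convert XIII (Roman numeral) → 10 + 1 + 1 + 1 = 13 (decimal)
Compute 7895 mod 13 = 4
4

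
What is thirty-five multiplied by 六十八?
Convert thirty-five (English words) → 35 (decimal)
Convert 六十八 (Chinese numeral) → 6×10 + 8 = 68 (decimal)
Compute 35 × 68 = 2380
2380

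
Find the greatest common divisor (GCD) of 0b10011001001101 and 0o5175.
Convert 0b10011001001101 (binary) → 8192 + 1024 + 512 + 64 + 8 + 4 + 1 = 9805 (decimal)
Convert 0o5175 (octal) → 5×512 + 1×64 + 7×8 + 5 = 2685 (decimal)
Compute gcd(9805, 2685) = 5
5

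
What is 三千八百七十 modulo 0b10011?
Convert 三千八百七十 (Chinese numeral) → 3×1000 + 8×100 + 7×10 = 3870 (decimal)
Convert 0b10011 (binary) → 16 + 2 + 1 = 19 (decimal)
Compute 3870 mod 19 = 13
13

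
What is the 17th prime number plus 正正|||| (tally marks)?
The 17th prime number = 59
Convert 正正|||| (tally marks) → 5 + 5 + 4 = 14 (decimal)
Compute 59 + 14 = 73
73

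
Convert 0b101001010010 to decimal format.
Convert 0b101001010010 (binary) → 2048 + 512 + 64 + 16 + 2 = 2642 (decimal)
2642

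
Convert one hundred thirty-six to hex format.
Convert one hundred thirty-six (English words) → 1×100 + 36 = 136 (decimal)
Convert 136 (decimal) → 136 = 8×16 + 8 → 0x88 (hexadecimal)
0x88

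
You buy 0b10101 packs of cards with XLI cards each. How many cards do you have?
Convert XLI (Roman numeral) → 40 + 1 = 41 (decimal)
Convert 0b10101 (binary) → 16 + 4 + 1 = 21 (decimal)
Compute 41 × 21 = 861
861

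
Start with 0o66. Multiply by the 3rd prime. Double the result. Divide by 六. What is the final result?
Convert 0o66 (octal) → 6×8 + 6 = 54 (decimal)
Start: 54
Convert the 3rd prime (prime index) → 5 (decimal)
54 × 5 = 270
270 × 2 = 540
Convert 六 (Chinese numeral) → 6 (decimal)
540 ÷ 6 = 90
90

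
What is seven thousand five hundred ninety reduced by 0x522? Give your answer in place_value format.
Convert seven thousand five hundred ninety (English words) → 7×1000 + 5×100 + 90 = 7590 (decimal)
Convert 0x522 (hexadecimal) → 5×256 + 2×16 + 2 = 1314 (decimal)
Compute 7590 - 1314 = 6276
Convert 6276 (decimal) → 6276 = 6×1000 + 2×100 + 7×10 + 6 → 6 thousands, 2 hundreds, 7 tens, 6 ones (place-value notation)
6 thousands, 2 hundreds, 7 tens, 6 ones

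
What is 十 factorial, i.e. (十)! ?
Convert 十 (Chinese numeral) → 1×10 = 10 (decimal)
Compute 10! = 3628800
3628800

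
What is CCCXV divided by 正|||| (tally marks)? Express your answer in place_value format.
Convert CCCXV (Roman numeral) → 100 + 100 + 100 + 10 + 5 = 315 (decimal)
Convert 正|||| (tally marks) → 5 + 4 = 9 (decimal)
Compute 315 ÷ 9 = 35
Convert 35 (decimal) → 35 = 3×10 + 5 → 3 tens, 5 ones (place-value notation)
3 tens, 5 ones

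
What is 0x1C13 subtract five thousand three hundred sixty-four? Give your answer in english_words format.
Convert 0x1C13 (hexadecimal) → 1×4096 + 12×256 + 1×16 + 3 = 7187 (decimal)
Convert five thousand three hundred sixty-four (English words) → 5×1000 + 3×100 + 64 = 5364 (decimal)
Compute 7187 - 5364 = 1823
Convert 1823 (decimal) → 1823 = 1×1000 + 8×100 + 23 → one thousand eight hundred twenty-three (English words)
one thousand eight hundred twenty-three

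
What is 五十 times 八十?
Convert 五十 (Chinese numeral) → 5×10 = 50 (decimal)
Convert 八十 (Chinese numeral) → 8×10 = 80 (decimal)
Compute 50 × 80 = 4000
4000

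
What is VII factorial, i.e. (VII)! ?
Convert VII (Roman numeral) → 5 + 1 + 1 = 7 (decimal)
Compute 7! = 5040
5040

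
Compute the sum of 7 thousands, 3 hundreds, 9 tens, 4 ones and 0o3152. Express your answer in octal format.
Convert 7 thousands, 3 hundreds, 9 tens, 4 ones (place-value notation) → 7×1000 + 3×100 + 9×10 + 4 = 7394 (decimal)
Convert 0o3152 (octal) → 3×512 + 1×64 + 5×8 + 2 = 1642 (decimal)
Compute 7394 + 1642 = 9036
Convert 9036 (decimal) → 9036 = 2×4096 + 1×512 + 5×64 + 1×8 + 4 → 0o21514 (octal)
0o21514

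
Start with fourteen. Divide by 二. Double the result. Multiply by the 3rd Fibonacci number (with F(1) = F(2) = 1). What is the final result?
Convert fourteen (English words) → 14 (decimal)
Start: 14
Convert 二 (Chinese numeral) → 2 (decimal)
14 ÷ 2 = 7
7 × 2 = 14
Convert the 3rd Fibonacci number (with F(1) = F(2) = 1) (Fibonacci index) → 1, 1, 2 → 2 (decimal)
14 × 2 = 28
28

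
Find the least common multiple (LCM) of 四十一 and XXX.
Convert 四十一 (Chinese numeral) → 4×10 + 1 = 41 (decimal)
Convert XXX (Roman numeral) → 10 + 10 + 10 = 30 (decimal)
Compute lcm(41, 30) = 1230
1230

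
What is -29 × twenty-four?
Convert twenty-four (English words) → 24 (decimal)
Compute -29 × 24 = -696
-696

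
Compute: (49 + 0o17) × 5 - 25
Convert 0o17 (octal) → 1×8 + 7 = 15 (decimal)
Expression in decimal: (49 + 15) × 5 - 25
Parentheses first: 49 + 15 = 64
Multiply: 64 × 5 = 320
Subtract: 320 - 25 = 295
295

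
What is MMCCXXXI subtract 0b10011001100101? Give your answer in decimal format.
Convert MMCCXXXI (Roman numeral) → 1000 + 1000 + 100 + 100 + 10 + 10 + 10 + 1 = 2231 (decimal)
Convert 0b10011001100101 (binary) → 8192 + 1024 + 512 + 64 + 32 + 4 + 1 = 9829 (decimal)
Compute 2231 - 9829 = -7598
-7598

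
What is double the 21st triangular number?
The 21st triangular number = 21×22/2 = 231
Compute 231 × 2 = 462
462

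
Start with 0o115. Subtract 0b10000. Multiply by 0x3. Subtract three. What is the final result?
Convert 0o115 (octal) → 1×64 + 1×8 + 5 = 77 (decimal)
Start: 77
Convert 0b10000 (binary) → 16 (decimal)
77 - 16 = 61
Convert 0x3 (hexadecimal) → 3 (decimal)
61 × 3 = 183
Convert three (English words) → 3 (decimal)
183 - 3 = 180
180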